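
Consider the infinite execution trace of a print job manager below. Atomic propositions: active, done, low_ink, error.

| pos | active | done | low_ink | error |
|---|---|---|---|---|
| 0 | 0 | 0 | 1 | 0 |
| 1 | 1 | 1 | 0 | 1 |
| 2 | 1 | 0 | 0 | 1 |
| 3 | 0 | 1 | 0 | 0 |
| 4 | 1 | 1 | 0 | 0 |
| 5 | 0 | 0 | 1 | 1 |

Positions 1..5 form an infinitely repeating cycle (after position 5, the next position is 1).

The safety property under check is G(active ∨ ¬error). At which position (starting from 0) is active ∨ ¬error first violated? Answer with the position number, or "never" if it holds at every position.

Check active ∨ ¬error at each position in order: 0 ✓, 1 ✓, 2 ✓, 3 ✓, 4 ✓.
At position 5 the labels are {error, low_ink}, so active ∨ ¬error is false there. This is the first violation.

5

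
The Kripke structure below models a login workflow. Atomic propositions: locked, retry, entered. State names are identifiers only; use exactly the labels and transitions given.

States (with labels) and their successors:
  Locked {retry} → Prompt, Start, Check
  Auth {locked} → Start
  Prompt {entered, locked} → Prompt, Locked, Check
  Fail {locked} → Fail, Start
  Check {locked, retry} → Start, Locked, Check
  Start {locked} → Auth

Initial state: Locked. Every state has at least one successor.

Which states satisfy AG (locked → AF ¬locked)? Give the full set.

none

States satisfying locked → AF ¬locked: {Locked}.
States satisfying AG (locked → AF ¬locked): ∅.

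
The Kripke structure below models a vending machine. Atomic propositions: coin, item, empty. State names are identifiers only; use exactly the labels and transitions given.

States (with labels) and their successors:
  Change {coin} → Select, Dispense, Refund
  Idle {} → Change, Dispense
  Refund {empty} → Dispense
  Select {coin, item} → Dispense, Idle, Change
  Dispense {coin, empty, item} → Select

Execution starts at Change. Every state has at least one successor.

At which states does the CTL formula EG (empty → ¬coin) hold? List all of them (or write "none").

States satisfying empty → ¬coin: {Change, Idle, Refund, Select}.
States satisfying EG (empty → ¬coin): {Change, Idle, Select}.

{Change, Idle, Select}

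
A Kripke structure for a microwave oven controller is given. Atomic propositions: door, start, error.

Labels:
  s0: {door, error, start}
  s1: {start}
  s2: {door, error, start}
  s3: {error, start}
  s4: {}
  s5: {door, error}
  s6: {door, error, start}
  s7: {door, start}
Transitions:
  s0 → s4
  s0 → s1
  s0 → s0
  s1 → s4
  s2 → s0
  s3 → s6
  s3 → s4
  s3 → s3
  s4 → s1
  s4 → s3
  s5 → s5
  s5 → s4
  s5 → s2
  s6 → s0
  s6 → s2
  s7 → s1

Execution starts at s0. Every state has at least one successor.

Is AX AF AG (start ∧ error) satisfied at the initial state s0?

No

States satisfying AF AG (start ∧ error): ∅.
States satisfying AX AF AG (start ∧ error): ∅.
s0 ∉ Sat(AX AF AG (start ∧ error)).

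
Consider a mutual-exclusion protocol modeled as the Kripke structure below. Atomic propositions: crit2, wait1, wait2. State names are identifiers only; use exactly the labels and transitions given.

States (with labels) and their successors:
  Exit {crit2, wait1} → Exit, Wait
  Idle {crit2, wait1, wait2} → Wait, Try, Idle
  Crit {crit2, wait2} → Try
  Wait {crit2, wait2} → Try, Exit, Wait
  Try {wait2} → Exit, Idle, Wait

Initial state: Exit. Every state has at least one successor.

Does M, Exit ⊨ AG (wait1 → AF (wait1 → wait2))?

States satisfying wait1 → AF (wait1 → wait2): {Idle, Crit, Wait, Try}.
States satisfying AG (wait1 → AF (wait1 → wait2)): ∅.
Exit is reachable from Exit and violates wait1 → AF (wait1 → wait2), so AG fails at Exit.
Exit ∉ Sat(AG (wait1 → AF (wait1 → wait2))).

Does not hold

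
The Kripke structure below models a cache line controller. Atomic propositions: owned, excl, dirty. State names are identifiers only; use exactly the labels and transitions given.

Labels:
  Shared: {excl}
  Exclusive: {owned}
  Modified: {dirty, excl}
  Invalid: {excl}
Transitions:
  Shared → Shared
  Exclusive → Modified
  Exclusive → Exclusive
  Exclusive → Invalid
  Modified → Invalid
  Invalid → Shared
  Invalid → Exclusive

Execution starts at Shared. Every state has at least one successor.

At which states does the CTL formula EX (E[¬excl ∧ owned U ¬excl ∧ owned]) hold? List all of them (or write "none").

{Exclusive, Invalid}

States satisfying E[¬excl ∧ owned U ¬excl ∧ owned]: {Exclusive}.
States satisfying EX (E[¬excl ∧ owned U ¬excl ∧ owned]): {Exclusive, Invalid}.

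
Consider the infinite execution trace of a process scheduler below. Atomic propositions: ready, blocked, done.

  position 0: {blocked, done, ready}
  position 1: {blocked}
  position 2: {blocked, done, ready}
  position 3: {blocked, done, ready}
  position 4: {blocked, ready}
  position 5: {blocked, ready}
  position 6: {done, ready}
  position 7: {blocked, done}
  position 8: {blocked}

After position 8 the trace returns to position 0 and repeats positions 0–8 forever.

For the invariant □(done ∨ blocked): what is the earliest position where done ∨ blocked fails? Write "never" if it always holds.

done ∨ blocked holds at every position 0..8, and those are all the positions the trace ever visits, so the invariant □(done ∨ blocked) is never violated.

never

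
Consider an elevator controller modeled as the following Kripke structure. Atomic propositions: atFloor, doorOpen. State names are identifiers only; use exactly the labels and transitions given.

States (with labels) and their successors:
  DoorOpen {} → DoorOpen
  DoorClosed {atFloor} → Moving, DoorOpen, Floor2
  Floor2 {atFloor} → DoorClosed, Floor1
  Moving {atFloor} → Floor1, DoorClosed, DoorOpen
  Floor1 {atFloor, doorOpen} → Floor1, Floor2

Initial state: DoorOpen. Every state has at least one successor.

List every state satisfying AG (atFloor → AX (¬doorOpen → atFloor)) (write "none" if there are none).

States satisfying atFloor → AX (¬doorOpen → atFloor): {DoorOpen, Floor2, Floor1}.
States satisfying AG (atFloor → AX (¬doorOpen → atFloor)): {DoorOpen}.

{DoorOpen}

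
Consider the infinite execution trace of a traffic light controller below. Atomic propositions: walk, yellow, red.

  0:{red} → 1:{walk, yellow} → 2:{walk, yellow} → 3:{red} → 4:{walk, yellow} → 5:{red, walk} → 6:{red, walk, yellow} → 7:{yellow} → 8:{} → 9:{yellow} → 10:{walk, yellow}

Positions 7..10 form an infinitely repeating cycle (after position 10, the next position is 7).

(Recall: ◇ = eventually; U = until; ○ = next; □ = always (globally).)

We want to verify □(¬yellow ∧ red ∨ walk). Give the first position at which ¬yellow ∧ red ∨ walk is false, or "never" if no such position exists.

7

Check ¬yellow ∧ red ∨ walk at each position in order: 0 ✓, 1 ✓, 2 ✓, 3 ✓, 4 ✓, 5 ✓, 6 ✓.
At position 7 the labels are {yellow}, so ¬yellow ∧ red ∨ walk is false there. This is the first violation.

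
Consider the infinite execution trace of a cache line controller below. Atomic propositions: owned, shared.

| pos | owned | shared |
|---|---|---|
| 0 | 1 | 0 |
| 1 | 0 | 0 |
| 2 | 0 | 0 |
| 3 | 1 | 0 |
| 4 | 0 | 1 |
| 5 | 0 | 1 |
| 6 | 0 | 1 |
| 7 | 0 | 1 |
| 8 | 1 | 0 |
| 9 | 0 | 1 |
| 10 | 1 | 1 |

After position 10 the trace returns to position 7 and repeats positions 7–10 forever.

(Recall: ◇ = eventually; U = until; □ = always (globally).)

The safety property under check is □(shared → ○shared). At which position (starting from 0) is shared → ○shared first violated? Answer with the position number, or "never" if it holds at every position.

Check shared → ○shared at each position in order: 0 ✓, 1 ✓, 2 ✓, 3 ✓, 4 ✓, 5 ✓, 6 ✓.
At position 7 the labels are {shared} and the next position 8 has {owned}, so shared → ○shared is false there. This is the first violation.

7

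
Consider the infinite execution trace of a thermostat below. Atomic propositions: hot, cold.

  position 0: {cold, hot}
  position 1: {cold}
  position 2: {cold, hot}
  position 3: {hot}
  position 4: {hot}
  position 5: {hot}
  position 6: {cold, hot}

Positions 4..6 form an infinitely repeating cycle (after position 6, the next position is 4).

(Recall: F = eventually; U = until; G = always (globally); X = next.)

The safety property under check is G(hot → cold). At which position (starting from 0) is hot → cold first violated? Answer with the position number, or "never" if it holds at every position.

Check hot → cold at each position in order: 0 ✓, 1 ✓, 2 ✓.
At position 3 the labels are {hot}, so hot → cold is false there. This is the first violation.

3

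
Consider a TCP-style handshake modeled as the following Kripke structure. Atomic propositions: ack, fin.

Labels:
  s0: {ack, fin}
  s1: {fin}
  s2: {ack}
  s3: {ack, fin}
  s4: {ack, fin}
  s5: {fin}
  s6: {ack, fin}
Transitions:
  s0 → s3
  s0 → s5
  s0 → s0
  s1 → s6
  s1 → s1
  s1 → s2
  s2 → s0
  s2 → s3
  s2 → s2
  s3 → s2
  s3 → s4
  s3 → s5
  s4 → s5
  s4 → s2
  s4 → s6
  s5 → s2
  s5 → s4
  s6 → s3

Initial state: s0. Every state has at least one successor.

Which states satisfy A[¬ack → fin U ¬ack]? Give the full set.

{s1, s5}

States satisfying ¬ack → fin: {s0, s1, s2, s3, s4, s5, s6}.
States satisfying ¬ack: {s1, s5}.
States satisfying A[¬ack → fin U ¬ack]: {s1, s5}.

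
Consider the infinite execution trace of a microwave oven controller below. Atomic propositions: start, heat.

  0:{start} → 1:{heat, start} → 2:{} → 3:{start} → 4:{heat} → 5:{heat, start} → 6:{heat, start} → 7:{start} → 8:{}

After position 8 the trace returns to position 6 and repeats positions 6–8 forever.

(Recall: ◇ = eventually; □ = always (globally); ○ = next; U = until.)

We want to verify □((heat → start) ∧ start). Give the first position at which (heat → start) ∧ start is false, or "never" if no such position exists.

Check (heat → start) ∧ start at each position in order: 0 ✓, 1 ✓.
At position 2 the labels are {}, so (heat → start) ∧ start is false there. This is the first violation.

2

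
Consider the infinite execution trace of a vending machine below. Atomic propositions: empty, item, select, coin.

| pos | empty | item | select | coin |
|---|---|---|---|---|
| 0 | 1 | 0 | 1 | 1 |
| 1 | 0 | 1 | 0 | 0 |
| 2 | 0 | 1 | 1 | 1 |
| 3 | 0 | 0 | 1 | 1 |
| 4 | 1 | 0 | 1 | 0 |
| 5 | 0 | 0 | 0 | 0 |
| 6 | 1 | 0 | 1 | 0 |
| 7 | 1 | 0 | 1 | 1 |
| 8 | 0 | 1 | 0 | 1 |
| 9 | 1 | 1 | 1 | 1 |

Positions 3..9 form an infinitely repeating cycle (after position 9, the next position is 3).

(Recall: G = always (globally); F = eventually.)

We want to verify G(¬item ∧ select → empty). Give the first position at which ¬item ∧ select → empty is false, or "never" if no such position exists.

Check ¬item ∧ select → empty at each position in order: 0 ✓, 1 ✓, 2 ✓.
At position 3 the labels are {coin, select}, so ¬item ∧ select → empty is false there. This is the first violation.

3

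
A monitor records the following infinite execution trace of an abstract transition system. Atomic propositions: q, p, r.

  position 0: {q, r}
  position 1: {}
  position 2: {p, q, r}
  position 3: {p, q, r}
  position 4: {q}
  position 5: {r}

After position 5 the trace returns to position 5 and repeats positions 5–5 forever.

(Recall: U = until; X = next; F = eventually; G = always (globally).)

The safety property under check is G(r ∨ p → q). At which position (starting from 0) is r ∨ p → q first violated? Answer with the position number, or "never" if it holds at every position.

Check r ∨ p → q at each position in order: 0 ✓, 1 ✓, 2 ✓, 3 ✓, 4 ✓.
At position 5 the labels are {r}, so r ∨ p → q is false there. This is the first violation.

5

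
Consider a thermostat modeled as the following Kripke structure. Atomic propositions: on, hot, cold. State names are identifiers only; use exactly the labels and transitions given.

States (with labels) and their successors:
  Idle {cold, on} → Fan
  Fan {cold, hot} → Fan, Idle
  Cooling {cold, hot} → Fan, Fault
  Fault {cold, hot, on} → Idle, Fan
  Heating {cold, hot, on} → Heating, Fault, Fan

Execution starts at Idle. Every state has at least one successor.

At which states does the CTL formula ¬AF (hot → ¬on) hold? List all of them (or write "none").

States satisfying hot → ¬on: {Idle, Fan, Cooling}.
States satisfying AF (hot → ¬on): {Idle, Fan, Cooling, Fault}.
States satisfying ¬AF (hot → ¬on): {Heating}.

{Heating}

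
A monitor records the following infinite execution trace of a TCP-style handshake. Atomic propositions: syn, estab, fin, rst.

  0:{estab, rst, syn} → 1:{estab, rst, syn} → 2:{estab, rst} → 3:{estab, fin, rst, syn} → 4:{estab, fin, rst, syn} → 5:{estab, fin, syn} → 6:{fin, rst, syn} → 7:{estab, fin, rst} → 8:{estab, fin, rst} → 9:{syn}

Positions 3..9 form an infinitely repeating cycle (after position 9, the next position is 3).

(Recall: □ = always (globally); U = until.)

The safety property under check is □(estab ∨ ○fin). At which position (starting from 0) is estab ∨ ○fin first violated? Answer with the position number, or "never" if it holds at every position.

never

estab ∨ ○fin holds at every position 0..9, and those are all the positions the trace ever visits, so the invariant □(estab ∨ ○fin) is never violated.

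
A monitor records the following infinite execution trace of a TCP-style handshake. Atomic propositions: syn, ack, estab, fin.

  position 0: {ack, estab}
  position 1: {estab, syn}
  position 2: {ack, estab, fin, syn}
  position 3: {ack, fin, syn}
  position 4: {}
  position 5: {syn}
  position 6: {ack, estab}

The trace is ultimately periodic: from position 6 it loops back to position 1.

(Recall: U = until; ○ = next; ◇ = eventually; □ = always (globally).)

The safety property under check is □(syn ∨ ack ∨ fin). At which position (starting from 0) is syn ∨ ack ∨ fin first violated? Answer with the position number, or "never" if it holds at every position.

4

Check syn ∨ ack ∨ fin at each position in order: 0 ✓, 1 ✓, 2 ✓, 3 ✓.
At position 4 the labels are {}, so syn ∨ ack ∨ fin is false there. This is the first violation.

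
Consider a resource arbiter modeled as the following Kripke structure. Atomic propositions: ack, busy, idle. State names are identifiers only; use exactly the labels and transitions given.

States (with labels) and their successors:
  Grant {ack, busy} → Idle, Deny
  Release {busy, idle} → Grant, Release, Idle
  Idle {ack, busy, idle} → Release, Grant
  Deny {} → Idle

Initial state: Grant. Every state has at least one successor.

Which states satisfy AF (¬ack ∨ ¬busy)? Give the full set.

States satisfying ¬ack ∨ ¬busy: {Release, Deny}.
States satisfying AF (¬ack ∨ ¬busy): {Release, Deny}.

{Release, Deny}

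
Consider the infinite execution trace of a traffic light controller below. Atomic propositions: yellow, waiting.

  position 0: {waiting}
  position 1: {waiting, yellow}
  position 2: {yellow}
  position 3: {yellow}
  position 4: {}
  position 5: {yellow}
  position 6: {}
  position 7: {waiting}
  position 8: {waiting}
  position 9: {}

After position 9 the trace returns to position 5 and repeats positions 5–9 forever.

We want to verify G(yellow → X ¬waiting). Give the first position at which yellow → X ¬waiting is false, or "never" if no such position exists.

never

yellow → X ¬waiting holds at every position 0..9, and those are all the positions the trace ever visits, so the invariant G(yellow → X ¬waiting) is never violated.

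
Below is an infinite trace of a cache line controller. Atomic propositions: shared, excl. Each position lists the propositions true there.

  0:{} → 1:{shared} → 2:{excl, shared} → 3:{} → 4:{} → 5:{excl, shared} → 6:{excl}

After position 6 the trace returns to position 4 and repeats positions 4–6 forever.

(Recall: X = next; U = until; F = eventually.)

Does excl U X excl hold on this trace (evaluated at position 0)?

Violated

Walking from position 0: at position 0, X excl has not yet held and excl fails, so excl U X excl is false.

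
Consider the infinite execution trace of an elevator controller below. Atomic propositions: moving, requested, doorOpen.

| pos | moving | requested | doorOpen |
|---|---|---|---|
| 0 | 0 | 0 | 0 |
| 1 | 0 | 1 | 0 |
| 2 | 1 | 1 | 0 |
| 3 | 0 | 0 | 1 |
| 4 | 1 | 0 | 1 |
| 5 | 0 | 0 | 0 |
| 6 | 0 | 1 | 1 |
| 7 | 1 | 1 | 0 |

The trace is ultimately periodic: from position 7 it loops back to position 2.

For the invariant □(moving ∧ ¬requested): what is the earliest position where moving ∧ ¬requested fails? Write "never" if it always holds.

0

At position 0 the labels are {}, so moving ∧ ¬requested is false there. This is the first violation.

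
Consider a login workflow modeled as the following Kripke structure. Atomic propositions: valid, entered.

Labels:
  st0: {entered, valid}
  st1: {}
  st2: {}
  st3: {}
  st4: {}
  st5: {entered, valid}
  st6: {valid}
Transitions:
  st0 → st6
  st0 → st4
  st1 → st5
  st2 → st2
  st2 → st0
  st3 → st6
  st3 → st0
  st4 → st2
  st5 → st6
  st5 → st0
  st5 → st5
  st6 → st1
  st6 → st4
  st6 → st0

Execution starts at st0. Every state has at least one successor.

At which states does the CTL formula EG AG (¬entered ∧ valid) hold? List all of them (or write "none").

none

States satisfying AG (¬entered ∧ valid): ∅.
States satisfying EG AG (¬entered ∧ valid): ∅.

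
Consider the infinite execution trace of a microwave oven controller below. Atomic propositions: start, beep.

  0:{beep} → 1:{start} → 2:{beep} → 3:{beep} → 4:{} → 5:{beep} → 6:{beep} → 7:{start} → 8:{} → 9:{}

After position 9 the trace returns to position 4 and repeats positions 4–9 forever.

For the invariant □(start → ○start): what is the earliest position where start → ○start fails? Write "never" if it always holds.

1

Check start → ○start at each position in order: 0 ✓.
At position 1 the labels are {start} and the next position 2 has {beep}, so start → ○start is false there. This is the first violation.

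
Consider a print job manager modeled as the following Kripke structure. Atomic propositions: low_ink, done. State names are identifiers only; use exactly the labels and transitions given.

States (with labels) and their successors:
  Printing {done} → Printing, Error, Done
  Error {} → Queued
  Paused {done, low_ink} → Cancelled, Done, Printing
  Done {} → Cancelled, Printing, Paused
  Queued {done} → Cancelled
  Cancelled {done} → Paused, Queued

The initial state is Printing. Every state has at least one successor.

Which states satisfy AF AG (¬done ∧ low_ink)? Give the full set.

States satisfying AG (¬done ∧ low_ink): ∅.
States satisfying AF AG (¬done ∧ low_ink): ∅.

none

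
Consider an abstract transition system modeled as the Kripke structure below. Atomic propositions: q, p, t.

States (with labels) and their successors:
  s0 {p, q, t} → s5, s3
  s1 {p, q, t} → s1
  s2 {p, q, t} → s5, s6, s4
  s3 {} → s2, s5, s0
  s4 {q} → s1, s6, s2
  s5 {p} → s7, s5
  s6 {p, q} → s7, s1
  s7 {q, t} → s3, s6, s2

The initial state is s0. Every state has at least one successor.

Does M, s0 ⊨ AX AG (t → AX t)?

States satisfying AG (t → AX t): {s1}.
States satisfying AX AG (t → AX t): {s1}.
s0 ∉ Sat(AX AG (t → AX t)).

No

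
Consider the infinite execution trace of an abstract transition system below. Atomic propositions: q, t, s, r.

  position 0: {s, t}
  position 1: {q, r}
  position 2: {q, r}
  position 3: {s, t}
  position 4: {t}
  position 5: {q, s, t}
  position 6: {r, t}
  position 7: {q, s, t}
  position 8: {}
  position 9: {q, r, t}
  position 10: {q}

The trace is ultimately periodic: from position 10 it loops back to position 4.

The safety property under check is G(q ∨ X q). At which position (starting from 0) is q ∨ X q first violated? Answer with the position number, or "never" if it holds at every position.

Check q ∨ X q at each position in order: 0 ✓, 1 ✓, 2 ✓.
At position 3 the labels are {s, t} and the next position 4 has {t}, so q ∨ X q is false there. This is the first violation.

3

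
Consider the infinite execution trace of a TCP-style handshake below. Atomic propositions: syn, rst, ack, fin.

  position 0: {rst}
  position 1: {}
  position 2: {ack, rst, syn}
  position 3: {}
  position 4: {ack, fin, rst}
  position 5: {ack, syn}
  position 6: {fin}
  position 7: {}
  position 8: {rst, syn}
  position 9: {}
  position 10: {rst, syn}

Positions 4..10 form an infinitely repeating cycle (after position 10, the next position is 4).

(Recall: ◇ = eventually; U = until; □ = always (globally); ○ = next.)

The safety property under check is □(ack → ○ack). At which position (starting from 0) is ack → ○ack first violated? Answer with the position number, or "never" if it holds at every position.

Check ack → ○ack at each position in order: 0 ✓, 1 ✓.
At position 2 the labels are {ack, rst, syn} and the next position 3 has {}, so ack → ○ack is false there. This is the first violation.

2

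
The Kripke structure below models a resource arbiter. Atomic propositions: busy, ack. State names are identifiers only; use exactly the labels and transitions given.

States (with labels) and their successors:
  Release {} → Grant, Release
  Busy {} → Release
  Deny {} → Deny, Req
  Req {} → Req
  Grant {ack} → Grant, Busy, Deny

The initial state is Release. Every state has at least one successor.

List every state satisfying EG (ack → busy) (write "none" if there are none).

States satisfying ack → busy: {Release, Busy, Deny, Req}.
States satisfying EG (ack → busy): {Release, Busy, Deny, Req}.

{Release, Busy, Deny, Req}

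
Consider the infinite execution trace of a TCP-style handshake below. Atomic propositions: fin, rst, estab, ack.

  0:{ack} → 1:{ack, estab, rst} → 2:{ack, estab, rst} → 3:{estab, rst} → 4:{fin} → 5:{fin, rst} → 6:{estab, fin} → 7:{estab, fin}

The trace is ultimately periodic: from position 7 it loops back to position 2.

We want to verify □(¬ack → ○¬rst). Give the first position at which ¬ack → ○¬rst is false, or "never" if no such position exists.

4

Check ¬ack → ○¬rst at each position in order: 0 ✓, 1 ✓, 2 ✓, 3 ✓.
At position 4 the labels are {fin} and the next position 5 has {fin, rst}, so ¬ack → ○¬rst is false there. This is the first violation.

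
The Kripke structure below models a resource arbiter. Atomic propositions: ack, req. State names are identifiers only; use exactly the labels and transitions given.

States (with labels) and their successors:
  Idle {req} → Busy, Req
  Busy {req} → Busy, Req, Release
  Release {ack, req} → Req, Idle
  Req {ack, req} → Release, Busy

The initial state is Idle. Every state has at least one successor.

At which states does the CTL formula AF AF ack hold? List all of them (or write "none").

States satisfying AF ack: {Release, Req}.
States satisfying AF AF ack: {Release, Req}.

{Release, Req}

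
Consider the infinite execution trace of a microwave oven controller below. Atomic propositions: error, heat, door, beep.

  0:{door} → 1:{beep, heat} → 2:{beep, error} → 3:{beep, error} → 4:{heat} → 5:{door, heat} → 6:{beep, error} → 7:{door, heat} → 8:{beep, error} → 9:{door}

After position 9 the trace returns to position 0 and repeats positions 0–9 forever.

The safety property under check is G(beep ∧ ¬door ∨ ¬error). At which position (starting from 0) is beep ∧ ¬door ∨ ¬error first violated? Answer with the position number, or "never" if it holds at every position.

beep ∧ ¬door ∨ ¬error holds at every position 0..9, and those are all the positions the trace ever visits, so the invariant G(beep ∧ ¬door ∨ ¬error) is never violated.

never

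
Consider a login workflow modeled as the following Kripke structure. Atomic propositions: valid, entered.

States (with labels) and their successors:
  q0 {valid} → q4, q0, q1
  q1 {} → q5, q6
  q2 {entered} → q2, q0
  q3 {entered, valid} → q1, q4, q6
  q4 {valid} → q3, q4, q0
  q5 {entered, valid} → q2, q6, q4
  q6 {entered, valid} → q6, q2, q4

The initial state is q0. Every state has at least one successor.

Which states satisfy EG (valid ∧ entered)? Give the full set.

{q3, q5, q6}

States satisfying valid ∧ entered: {q3, q5, q6}.
States satisfying EG (valid ∧ entered): {q3, q5, q6}.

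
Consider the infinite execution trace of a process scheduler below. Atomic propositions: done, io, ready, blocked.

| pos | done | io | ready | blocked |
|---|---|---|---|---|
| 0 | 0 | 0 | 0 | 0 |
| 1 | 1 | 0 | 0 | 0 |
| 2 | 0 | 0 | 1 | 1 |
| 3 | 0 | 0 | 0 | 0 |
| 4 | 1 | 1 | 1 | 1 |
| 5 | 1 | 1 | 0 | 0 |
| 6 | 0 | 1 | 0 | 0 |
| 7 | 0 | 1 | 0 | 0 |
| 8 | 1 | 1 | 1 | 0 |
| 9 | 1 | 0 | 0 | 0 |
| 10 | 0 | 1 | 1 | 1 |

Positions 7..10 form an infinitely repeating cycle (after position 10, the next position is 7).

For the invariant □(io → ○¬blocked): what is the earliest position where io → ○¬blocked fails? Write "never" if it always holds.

never

io → ○¬blocked holds at every position 0..10, and those are all the positions the trace ever visits, so the invariant □(io → ○¬blocked) is never violated.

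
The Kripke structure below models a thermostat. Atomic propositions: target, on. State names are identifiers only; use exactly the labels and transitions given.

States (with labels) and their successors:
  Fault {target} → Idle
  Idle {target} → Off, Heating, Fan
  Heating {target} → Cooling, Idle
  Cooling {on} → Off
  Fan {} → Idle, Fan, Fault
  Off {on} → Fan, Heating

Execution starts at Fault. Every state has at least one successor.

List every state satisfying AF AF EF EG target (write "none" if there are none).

States satisfying AF EF EG target: {Fault, Idle, Heating, Cooling, Fan, Off}.
States satisfying AF AF EF EG target: {Fault, Idle, Heating, Cooling, Fan, Off}.

{Fault, Idle, Heating, Cooling, Fan, Off}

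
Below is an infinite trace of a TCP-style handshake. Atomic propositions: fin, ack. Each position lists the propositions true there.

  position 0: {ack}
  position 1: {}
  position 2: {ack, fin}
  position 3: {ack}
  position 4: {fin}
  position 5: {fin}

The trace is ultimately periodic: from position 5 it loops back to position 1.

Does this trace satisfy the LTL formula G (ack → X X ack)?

Violated

ack → X X ack must hold at every position from 0 onward. It fails at position 2, so G (ack → X X ack) is false.
Positions where ack holds: 0, 2, 3.
Check X X ack at each: 0→ok, 2→fails, 3→fails.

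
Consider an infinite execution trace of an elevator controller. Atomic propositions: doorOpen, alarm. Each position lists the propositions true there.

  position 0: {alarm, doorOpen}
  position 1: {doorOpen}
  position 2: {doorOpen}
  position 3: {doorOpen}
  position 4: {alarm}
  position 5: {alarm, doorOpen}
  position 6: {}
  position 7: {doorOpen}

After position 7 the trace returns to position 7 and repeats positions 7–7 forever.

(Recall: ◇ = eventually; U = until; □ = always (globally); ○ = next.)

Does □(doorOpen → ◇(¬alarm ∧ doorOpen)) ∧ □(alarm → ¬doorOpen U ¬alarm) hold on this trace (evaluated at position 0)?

No

doorOpen → ◇(¬alarm ∧ doorOpen) holds at every position 0..7, and those are all positions ever visited, so □(doorOpen → ◇(¬alarm ∧ doorOpen)) holds.
Positions where doorOpen holds: 0, 1, 2, 3, 5, 7.
Check ◇(¬alarm ∧ doorOpen) at each: 0→ok, 1→ok, 2→ok, 3→ok, 5→ok, 7→ok.
alarm → ¬doorOpen U ¬alarm must hold at every position from 0 onward. It fails at position 0, so □(alarm → ¬doorOpen U ¬alarm) is false.
Positions where alarm holds: 0, 4, 5.
Check ¬doorOpen U ¬alarm at each: 0→fails, 4→fails, 5→fails.
At position 0: □(doorOpen → ◇(¬alarm ∧ doorOpen)) is true; □(alarm → ¬doorOpen U ¬alarm) is false; so □(doorOpen → ◇(¬alarm ∧ doorOpen)) ∧ □(alarm → ¬doorOpen U ¬alarm) is false.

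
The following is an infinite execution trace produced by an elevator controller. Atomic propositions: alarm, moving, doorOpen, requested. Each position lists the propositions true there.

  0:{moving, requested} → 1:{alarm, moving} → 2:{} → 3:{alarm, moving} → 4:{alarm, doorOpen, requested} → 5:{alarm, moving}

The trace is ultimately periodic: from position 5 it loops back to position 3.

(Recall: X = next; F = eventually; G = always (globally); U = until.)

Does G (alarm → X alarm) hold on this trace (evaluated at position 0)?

No

alarm → X alarm must hold at every position from 0 onward. It fails at position 1, so G (alarm → X alarm) is false.
Positions where alarm holds: 1, 3, 4, 5.
Check X alarm at each: 1→fails, 3→ok, 4→ok, 5→ok.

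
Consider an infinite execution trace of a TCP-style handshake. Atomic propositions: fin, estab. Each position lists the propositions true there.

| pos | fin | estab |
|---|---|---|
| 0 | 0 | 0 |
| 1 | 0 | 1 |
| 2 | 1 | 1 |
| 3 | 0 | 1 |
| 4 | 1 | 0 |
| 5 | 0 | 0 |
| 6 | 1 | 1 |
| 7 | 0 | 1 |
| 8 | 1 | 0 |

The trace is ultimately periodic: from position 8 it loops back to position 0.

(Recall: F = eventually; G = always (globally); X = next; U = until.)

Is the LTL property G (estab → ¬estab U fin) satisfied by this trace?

estab → ¬estab U fin must hold at every position from 0 onward. It fails at position 1, so G (estab → ¬estab U fin) is false.
Positions where estab holds: 1, 2, 3, 6, 7.
Check ¬estab U fin at each: 1→fails, 2→ok, 3→fails, 6→ok, 7→fails.

No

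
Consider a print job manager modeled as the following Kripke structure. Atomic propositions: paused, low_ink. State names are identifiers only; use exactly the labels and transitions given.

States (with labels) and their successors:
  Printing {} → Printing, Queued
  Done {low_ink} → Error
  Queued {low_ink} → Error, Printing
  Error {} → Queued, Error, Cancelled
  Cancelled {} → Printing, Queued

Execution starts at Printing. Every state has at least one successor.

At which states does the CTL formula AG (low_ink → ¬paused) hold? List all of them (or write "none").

{Printing, Done, Queued, Error, Cancelled}

States satisfying low_ink → ¬paused: {Printing, Done, Queued, Error, Cancelled}.
States satisfying AG (low_ink → ¬paused): {Printing, Done, Queued, Error, Cancelled}.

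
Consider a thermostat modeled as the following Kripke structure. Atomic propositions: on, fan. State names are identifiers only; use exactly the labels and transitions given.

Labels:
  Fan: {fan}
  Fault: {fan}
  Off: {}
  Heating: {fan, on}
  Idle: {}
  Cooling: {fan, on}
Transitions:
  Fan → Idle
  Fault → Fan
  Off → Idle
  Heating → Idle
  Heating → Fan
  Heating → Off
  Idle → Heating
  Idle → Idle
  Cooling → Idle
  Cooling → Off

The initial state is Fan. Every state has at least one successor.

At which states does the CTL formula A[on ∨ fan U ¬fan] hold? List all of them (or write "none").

States satisfying on ∨ fan: {Fan, Fault, Heating, Cooling}.
States satisfying ¬fan: {Off, Idle}.
States satisfying A[on ∨ fan U ¬fan]: {Fan, Fault, Off, Heating, Idle, Cooling}.

{Fan, Fault, Off, Heating, Idle, Cooling}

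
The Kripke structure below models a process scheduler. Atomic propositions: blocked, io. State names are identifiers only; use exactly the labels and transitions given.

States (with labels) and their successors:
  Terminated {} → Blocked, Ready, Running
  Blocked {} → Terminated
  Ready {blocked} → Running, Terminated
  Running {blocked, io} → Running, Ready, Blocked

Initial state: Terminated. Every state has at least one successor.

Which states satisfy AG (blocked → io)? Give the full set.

States satisfying blocked → io: {Terminated, Blocked, Running}.
States satisfying AG (blocked → io): ∅.

none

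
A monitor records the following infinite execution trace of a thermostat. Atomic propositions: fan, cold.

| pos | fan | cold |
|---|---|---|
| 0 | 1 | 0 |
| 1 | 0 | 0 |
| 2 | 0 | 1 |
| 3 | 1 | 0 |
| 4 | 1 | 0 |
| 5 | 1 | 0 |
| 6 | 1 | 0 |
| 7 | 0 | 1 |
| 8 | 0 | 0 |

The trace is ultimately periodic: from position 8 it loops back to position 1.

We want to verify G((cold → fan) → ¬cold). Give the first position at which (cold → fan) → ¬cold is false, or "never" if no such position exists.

(cold → fan) → ¬cold holds at every position 0..8, and those are all the positions the trace ever visits, so the invariant G((cold → fan) → ¬cold) is never violated.

never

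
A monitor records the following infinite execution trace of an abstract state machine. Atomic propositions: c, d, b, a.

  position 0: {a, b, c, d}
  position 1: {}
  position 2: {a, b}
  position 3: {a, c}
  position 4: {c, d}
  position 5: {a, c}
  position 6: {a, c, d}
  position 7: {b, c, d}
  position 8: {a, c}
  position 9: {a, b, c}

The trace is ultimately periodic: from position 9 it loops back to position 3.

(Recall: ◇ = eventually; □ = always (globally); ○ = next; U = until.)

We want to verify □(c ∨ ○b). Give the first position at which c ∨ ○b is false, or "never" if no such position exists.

2

Check c ∨ ○b at each position in order: 0 ✓, 1 ✓.
At position 2 the labels are {a, b} and the next position 3 has {a, c}, so c ∨ ○b is false there. This is the first violation.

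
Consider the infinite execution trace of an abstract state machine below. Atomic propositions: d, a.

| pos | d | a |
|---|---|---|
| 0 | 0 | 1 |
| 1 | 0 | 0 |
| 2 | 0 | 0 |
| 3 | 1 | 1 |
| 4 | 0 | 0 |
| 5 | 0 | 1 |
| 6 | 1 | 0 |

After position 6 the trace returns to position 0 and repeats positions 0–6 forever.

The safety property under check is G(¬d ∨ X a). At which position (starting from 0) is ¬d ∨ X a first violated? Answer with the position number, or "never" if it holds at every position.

3

Check ¬d ∨ X a at each position in order: 0 ✓, 1 ✓, 2 ✓.
At position 3 the labels are {a, d} and the next position 4 has {}, so ¬d ∨ X a is false there. This is the first violation.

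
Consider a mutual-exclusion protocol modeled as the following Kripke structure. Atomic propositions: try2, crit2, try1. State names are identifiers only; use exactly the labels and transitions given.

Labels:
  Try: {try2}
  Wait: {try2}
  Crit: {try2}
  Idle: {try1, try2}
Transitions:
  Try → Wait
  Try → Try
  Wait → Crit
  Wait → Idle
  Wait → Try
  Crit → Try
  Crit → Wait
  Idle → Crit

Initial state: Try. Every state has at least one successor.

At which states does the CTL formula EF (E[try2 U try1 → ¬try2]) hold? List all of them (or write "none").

{Try, Wait, Crit, Idle}

States satisfying E[try2 U try1 → ¬try2]: {Try, Wait, Crit, Idle}.
States satisfying EF (E[try2 U try1 → ¬try2]): {Try, Wait, Crit, Idle}.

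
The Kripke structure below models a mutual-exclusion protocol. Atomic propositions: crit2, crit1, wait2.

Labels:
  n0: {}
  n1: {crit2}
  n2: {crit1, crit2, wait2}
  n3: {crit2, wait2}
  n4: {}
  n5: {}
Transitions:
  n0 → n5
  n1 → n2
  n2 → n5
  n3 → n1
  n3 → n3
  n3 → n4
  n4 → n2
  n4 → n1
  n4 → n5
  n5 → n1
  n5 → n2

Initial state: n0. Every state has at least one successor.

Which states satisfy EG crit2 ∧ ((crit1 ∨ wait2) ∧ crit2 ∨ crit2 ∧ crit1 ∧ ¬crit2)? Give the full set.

{n3}

States satisfying crit2: {n1, n2, n3}.
States satisfying EG crit2: {n3}.
States satisfying crit1 ∨ wait2: {n2, n3}.
States satisfying (crit1 ∨ wait2) ∧ crit2: {n2, n3}.
States satisfying ¬crit2: {n0, n4, n5}.
States satisfying crit1 ∧ ¬crit2: ∅.
States satisfying crit2 ∧ crit1 ∧ ¬crit2: ∅.
States satisfying (crit1 ∨ wait2) ∧ crit2 ∨ crit2 ∧ crit1 ∧ ¬crit2: {n2, n3}.
States satisfying EG crit2 ∧ ((crit1 ∨ wait2) ∧ crit2 ∨ crit2 ∧ crit1 ∧ ¬crit2): {n3}.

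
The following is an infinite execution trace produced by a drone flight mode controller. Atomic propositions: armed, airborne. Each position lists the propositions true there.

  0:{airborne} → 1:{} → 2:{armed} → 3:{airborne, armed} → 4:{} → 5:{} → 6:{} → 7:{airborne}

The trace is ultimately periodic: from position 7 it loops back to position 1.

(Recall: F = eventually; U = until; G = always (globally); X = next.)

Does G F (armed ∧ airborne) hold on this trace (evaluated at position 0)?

Yes

F (armed ∧ airborne) holds at every position 0..7, and those are all positions ever visited, so G F (armed ∧ airborne) holds.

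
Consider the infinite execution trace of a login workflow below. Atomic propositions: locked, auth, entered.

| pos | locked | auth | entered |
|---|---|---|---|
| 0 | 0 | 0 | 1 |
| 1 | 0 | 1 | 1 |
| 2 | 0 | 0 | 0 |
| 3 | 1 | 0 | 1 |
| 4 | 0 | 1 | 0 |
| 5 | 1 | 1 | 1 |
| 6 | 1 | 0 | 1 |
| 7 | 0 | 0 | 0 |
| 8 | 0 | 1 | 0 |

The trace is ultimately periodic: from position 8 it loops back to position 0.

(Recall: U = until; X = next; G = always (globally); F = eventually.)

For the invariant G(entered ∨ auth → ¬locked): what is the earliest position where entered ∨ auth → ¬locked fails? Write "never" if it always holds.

3

Check entered ∨ auth → ¬locked at each position in order: 0 ✓, 1 ✓, 2 ✓.
At position 3 the labels are {entered, locked}, so entered ∨ auth → ¬locked is false there. This is the first violation.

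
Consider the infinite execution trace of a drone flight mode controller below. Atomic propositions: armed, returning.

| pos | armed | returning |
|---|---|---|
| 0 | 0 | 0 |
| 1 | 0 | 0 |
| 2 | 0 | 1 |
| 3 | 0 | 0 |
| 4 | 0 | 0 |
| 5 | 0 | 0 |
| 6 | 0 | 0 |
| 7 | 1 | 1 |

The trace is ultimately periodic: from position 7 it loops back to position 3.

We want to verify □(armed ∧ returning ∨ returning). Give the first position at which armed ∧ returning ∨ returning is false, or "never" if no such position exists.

At position 0 the labels are {}, so armed ∧ returning ∨ returning is false there. This is the first violation.

0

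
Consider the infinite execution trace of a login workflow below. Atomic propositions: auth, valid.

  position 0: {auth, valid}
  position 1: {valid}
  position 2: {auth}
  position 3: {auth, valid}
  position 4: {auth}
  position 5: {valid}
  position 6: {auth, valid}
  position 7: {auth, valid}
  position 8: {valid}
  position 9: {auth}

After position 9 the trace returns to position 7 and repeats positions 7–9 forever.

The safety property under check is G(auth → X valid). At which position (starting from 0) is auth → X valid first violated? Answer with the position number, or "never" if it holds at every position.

3

Check auth → X valid at each position in order: 0 ✓, 1 ✓, 2 ✓.
At position 3 the labels are {auth, valid} and the next position 4 has {auth}, so auth → X valid is false there. This is the first violation.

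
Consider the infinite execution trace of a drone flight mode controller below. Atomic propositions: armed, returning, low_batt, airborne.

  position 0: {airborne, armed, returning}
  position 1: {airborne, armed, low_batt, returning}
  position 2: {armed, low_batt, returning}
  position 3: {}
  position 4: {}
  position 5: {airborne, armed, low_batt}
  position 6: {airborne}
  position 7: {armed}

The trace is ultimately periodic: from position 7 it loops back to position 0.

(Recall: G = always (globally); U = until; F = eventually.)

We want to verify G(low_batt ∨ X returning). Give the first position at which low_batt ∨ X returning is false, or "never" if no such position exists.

3

Check low_batt ∨ X returning at each position in order: 0 ✓, 1 ✓, 2 ✓.
At position 3 the labels are {} and the next position 4 has {}, so low_batt ∨ X returning is false there. This is the first violation.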